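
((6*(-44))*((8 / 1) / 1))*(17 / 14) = -17952 / 7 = -2564.57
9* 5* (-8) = -360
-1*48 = -48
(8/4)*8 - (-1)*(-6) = 10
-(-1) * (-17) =-17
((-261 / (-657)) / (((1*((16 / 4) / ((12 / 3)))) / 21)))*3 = 1827 / 73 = 25.03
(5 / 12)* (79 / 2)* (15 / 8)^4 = 203.42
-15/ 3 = -5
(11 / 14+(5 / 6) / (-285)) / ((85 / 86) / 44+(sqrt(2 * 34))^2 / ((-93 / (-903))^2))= 3407329288 / 27905429017809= 0.00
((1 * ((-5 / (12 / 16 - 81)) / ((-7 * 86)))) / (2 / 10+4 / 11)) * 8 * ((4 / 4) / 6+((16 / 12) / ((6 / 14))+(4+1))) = -327800 / 26957259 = -0.01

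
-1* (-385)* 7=2695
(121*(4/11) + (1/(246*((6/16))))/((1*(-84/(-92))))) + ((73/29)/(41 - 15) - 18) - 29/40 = 2966209003/116854920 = 25.38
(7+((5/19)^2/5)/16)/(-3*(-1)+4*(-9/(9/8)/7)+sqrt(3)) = 3113649/150176+1981413*sqrt(3)/150176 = 43.59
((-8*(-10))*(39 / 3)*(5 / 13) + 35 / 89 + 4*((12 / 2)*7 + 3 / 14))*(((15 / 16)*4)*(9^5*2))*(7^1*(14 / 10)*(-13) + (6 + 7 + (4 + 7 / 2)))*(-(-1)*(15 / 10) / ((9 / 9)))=-201476386871847 / 4984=-40424636210.24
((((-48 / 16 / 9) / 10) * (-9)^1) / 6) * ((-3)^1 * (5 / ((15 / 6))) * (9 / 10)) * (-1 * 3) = 81 / 100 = 0.81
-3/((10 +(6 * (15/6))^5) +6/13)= -39/9872011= -0.00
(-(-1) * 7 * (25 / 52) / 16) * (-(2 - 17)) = 2625 / 832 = 3.16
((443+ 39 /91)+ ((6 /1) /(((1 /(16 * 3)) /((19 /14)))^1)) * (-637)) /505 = -1739728 /3535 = -492.14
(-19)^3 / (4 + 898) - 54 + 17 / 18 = -246218 / 4059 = -60.66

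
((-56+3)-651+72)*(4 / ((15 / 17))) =-42976 / 15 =-2865.07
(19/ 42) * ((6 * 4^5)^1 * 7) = 19456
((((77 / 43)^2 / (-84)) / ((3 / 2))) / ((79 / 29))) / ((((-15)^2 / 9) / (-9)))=24563 / 7303550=0.00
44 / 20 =11 / 5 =2.20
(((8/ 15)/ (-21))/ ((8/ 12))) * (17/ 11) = -68/ 1155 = -0.06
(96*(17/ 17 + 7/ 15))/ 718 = 352/ 1795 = 0.20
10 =10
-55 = -55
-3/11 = -0.27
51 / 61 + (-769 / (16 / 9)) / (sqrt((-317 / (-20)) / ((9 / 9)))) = 51 / 61-6921 * sqrt(1585) / 2536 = -107.82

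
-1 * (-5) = 5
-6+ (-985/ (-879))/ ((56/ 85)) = -211619/ 49224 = -4.30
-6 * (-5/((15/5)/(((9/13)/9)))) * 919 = 9190/13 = 706.92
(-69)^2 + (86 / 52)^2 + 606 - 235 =3471081 / 676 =5134.74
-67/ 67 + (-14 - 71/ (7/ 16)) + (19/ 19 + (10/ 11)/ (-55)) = -176.30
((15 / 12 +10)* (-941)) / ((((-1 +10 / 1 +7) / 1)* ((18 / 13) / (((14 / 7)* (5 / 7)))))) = -305825 / 448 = -682.65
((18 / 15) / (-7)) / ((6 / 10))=-0.29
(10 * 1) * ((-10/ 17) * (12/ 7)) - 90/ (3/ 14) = -51180/ 119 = -430.08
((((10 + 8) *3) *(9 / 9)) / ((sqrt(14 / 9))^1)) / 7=81 *sqrt(14) / 49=6.19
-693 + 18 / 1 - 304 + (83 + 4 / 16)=-3583 / 4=-895.75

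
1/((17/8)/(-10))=-80/17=-4.71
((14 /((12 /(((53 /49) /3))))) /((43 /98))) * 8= 2968 /387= 7.67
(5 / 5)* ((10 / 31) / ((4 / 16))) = 40 / 31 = 1.29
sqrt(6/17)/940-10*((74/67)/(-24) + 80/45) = -20885/1206 + sqrt(102)/15980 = -17.32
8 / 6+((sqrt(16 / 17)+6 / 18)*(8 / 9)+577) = 32*sqrt(17) / 153+15623 / 27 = 579.49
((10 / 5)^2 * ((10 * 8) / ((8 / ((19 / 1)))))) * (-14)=-10640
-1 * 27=-27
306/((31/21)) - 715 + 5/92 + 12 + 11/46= -1412927/2852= -495.42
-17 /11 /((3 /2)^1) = -34 /33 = -1.03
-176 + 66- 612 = -722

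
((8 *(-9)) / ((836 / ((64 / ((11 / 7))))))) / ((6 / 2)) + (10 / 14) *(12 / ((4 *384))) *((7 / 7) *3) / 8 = -19233099 / 16479232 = -1.17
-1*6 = -6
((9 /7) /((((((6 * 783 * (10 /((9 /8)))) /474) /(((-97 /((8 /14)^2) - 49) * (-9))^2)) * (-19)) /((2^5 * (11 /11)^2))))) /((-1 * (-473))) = -84078387099 /166798720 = -504.07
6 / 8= 3 / 4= 0.75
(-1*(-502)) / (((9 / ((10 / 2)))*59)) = 4.73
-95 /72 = -1.32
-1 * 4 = -4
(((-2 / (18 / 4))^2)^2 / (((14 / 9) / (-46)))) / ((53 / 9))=-5888 / 30051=-0.20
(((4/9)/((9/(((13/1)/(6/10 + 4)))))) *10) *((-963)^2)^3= 25600358780051351400/23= 1113059077393537017.39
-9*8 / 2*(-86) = 3096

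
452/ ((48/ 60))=565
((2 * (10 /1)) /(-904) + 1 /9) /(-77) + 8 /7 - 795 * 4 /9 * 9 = -497866429 /156618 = -3178.86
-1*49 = -49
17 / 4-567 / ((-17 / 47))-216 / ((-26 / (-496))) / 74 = 49590373 / 32708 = 1516.15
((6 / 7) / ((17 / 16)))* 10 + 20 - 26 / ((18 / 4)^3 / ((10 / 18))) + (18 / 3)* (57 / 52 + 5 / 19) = 13909928131 / 385694946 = 36.06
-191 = -191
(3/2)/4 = 3/8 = 0.38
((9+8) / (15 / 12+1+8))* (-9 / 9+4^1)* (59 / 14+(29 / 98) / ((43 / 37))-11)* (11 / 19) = -30879684 / 1641353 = -18.81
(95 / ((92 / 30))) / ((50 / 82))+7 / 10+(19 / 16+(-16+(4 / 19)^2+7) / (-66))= 1157975449 / 21919920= 52.83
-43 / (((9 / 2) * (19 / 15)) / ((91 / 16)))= -19565 / 456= -42.91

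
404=404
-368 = -368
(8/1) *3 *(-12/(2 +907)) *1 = -32/101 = -0.32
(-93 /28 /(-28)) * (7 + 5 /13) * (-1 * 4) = -2232 /637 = -3.50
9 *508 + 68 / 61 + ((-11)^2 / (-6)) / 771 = 1290461579 / 282186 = 4573.09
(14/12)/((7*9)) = 1/54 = 0.02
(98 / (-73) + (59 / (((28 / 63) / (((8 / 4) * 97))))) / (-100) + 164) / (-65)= 1385211 / 949000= 1.46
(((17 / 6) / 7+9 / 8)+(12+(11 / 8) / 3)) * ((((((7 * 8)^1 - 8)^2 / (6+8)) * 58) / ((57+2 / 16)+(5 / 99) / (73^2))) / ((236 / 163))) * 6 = 6751291478342400 / 697020062417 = 9685.94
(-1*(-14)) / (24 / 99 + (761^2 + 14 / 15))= 330 / 13650737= 0.00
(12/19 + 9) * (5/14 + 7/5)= 22509/1330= 16.92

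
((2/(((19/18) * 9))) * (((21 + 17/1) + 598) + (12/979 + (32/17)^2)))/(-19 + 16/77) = -5066602240/707147453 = -7.16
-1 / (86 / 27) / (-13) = 27 / 1118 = 0.02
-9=-9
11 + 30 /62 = 356 /31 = 11.48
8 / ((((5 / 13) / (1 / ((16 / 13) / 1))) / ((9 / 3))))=507 / 10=50.70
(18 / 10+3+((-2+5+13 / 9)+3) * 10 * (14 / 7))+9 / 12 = 27799 / 180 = 154.44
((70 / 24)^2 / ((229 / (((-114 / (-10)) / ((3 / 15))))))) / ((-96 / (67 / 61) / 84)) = -10915975 / 5364096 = -2.04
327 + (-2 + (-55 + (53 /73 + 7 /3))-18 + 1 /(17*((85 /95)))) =16147123 /63291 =255.13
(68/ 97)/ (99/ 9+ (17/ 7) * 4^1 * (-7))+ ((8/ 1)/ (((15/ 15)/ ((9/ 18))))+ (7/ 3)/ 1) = 34949/ 5529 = 6.32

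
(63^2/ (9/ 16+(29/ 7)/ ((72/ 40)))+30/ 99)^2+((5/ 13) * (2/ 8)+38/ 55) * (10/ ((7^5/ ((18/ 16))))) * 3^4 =60961353504407237732425/ 31730358764600496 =1921231.15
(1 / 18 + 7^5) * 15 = 1512635 / 6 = 252105.83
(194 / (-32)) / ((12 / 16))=-97 / 12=-8.08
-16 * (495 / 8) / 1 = -990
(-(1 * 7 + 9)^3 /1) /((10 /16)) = -32768 /5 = -6553.60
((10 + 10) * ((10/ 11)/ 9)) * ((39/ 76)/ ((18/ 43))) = 13975/ 5643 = 2.48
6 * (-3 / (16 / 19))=-171 / 8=-21.38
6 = 6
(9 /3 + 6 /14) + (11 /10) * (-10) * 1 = -53 /7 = -7.57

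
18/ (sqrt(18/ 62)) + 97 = 6*sqrt(31) + 97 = 130.41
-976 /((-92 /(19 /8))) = 1159 /46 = 25.20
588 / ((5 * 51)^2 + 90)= 196 / 21705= 0.01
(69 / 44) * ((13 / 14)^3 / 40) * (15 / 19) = 454779 / 18351872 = 0.02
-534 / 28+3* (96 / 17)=-507 / 238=-2.13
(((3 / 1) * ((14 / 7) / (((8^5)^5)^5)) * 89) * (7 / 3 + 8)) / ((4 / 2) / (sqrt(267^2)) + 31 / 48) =736653 / 6712097124886290983976489313934376594847262713859195657363506279983508878433149097684156318199694796966021650448384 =0.00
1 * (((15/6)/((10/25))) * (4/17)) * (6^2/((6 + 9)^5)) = 4/57375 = 0.00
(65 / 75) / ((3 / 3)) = 13 / 15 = 0.87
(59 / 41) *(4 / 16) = 59 / 164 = 0.36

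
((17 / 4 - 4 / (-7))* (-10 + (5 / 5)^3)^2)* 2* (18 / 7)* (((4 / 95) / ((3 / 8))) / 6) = 34992 / 931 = 37.59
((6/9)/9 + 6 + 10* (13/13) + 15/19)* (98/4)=423899/1026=413.16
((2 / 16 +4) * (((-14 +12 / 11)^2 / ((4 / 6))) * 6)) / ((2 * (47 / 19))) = 2586033 / 2068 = 1250.50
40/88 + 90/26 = 560/143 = 3.92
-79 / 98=-0.81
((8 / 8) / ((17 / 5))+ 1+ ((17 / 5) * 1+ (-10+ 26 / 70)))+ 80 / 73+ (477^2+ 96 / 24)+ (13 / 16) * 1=158124230687 / 694960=227529.97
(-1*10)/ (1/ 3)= -30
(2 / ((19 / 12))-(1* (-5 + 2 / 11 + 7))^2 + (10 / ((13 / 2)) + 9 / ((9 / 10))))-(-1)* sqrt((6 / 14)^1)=sqrt(21) / 7 + 240330 / 29887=8.70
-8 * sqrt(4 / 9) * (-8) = 128 / 3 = 42.67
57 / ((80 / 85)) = 969 / 16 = 60.56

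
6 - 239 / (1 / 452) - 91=-108113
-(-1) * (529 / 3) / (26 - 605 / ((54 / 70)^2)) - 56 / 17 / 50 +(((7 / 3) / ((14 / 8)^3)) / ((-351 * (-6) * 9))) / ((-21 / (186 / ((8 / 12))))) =-243623307387293 / 997686223504425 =-0.24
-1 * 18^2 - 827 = -1151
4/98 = 2/49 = 0.04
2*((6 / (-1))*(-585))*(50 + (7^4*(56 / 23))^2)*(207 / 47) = 1142195989947480 / 1081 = 1056610536491.66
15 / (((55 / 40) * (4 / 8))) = 240 / 11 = 21.82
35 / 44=0.80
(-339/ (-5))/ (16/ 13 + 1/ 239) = 351091/ 6395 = 54.90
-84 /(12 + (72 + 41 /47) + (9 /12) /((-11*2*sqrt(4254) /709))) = -243913883136 /246442231505- 16328928*sqrt(4254) /246442231505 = -0.99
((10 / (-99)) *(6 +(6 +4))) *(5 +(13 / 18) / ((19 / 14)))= -13760 / 1539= -8.94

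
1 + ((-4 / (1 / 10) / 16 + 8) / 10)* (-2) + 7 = 69 / 10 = 6.90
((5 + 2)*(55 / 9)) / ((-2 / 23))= -8855 / 18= -491.94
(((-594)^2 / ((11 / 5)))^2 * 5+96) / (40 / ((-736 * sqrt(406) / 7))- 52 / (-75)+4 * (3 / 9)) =332775068423400000 * sqrt(406) / 11341046473+719745440790143692800 / 11341046473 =64054994779.65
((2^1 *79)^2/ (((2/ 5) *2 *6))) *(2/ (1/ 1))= 31205/ 3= 10401.67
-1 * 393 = -393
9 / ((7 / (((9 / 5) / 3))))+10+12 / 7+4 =577 / 35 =16.49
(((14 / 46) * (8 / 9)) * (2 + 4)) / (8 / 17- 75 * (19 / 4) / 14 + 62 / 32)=-213248 / 3026685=-0.07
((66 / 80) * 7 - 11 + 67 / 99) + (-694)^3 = -1323651338651 / 3960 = -334255388.55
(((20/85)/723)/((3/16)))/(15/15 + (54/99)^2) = 7744/5789061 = 0.00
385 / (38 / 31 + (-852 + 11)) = -1705 / 3719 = -0.46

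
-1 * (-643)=643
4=4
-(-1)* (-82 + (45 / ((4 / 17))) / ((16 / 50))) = 515.66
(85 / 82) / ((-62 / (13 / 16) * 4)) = -1105 / 325376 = -0.00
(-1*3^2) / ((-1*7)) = 9 / 7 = 1.29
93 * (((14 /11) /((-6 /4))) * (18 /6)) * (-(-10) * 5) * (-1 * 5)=651000 /11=59181.82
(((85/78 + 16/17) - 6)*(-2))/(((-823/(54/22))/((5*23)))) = -5447205/2000713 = -2.72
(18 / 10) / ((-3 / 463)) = -1389 / 5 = -277.80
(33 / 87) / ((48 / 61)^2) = 40931 / 66816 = 0.61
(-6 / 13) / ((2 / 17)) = -51 / 13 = -3.92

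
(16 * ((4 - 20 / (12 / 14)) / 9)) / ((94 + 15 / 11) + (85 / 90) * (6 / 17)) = -5104 / 14211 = -0.36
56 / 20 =2.80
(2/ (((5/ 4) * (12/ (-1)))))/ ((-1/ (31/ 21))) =62/ 315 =0.20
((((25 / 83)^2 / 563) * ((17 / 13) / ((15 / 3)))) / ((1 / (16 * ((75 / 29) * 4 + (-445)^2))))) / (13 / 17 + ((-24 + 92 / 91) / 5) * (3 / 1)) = -116181395750000 / 11335064698231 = -10.25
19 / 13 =1.46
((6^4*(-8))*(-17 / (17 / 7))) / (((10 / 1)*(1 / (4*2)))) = 290304 / 5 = 58060.80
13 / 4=3.25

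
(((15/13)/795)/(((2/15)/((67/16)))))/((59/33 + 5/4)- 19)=-33165/11613784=-0.00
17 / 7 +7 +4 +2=15.43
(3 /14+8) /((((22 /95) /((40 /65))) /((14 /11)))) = 43700 /1573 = 27.78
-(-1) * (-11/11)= -1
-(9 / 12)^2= -9 / 16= -0.56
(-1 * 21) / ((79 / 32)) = -672 / 79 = -8.51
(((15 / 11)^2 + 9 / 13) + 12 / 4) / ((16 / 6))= 26199 / 12584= 2.08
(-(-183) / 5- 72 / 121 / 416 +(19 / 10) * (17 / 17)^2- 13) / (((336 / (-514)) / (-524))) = 1800477493 / 88088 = 20439.53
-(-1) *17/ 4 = 17/ 4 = 4.25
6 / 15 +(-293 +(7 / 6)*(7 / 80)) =-140399 / 480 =-292.50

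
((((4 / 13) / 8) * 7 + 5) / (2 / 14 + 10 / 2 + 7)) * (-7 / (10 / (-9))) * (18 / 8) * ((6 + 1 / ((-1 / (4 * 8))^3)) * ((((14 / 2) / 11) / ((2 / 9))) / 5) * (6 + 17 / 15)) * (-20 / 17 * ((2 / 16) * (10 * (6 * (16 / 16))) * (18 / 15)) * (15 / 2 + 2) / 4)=3422482681552641 / 165308000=20703672.43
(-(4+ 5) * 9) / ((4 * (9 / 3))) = -27 / 4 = -6.75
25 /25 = 1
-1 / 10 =-0.10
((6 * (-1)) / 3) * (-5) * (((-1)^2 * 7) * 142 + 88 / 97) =965060 / 97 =9949.07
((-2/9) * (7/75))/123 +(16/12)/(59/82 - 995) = -1135426/752123475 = -0.00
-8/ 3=-2.67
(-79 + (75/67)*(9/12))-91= -45335/268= -169.16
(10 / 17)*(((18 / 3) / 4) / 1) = 15 / 17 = 0.88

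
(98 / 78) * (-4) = -196 / 39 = -5.03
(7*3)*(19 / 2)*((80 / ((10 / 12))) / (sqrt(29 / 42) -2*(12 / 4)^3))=-43436736 / 122443 -19152*sqrt(1218) / 122443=-360.21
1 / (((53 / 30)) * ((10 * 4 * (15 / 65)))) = 13 / 212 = 0.06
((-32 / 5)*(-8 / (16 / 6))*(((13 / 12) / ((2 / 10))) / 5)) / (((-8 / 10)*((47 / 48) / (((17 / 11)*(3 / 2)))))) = -31824 / 517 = -61.56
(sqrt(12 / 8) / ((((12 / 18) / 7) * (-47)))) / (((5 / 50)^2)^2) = -52500 * sqrt(6) / 47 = -2736.13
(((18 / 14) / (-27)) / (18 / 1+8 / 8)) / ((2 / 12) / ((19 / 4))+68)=-1 / 27146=-0.00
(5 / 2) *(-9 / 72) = -5 / 16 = -0.31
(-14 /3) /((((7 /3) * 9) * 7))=-2 /63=-0.03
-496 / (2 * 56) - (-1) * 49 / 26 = -463 / 182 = -2.54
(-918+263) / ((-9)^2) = -655 / 81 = -8.09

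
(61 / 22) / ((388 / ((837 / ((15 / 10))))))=3.99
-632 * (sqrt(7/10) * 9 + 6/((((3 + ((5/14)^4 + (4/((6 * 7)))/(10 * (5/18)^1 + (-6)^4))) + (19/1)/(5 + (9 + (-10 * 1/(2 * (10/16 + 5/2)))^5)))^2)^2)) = -2844 * sqrt(70)/5-1075518054204385508465682984569203713701311414272/1427576723339874163272826855820420694459187890625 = -4759.68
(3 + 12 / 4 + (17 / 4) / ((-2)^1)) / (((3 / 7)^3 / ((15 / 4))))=53165 / 288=184.60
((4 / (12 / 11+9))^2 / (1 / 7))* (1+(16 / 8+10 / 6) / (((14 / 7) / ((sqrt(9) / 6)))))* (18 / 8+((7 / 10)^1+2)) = 214291 / 20535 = 10.44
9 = 9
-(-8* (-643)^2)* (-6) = -19845552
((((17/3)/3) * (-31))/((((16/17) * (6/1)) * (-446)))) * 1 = 8959/385344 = 0.02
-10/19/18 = -5/171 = -0.03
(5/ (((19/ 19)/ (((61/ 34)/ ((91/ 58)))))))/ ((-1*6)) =-8845/ 9282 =-0.95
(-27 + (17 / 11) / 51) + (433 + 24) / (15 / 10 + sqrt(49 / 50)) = 2149120 / 4191 - 31990 *sqrt(2) / 127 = 156.57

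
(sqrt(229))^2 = 229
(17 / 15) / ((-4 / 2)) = -17 / 30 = -0.57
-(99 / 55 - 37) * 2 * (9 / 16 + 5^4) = 220198 / 5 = 44039.60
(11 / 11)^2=1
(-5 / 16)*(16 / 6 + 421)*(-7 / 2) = 44485 / 96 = 463.39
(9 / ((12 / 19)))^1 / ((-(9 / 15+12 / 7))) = -665 / 108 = -6.16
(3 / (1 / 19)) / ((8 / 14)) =399 / 4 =99.75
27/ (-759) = -9/ 253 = -0.04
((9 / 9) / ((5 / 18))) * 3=54 / 5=10.80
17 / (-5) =-17 / 5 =-3.40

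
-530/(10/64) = -3392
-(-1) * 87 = 87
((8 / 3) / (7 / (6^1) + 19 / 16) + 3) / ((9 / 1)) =467 / 1017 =0.46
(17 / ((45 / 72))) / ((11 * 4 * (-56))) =-0.01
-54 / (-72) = 3 / 4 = 0.75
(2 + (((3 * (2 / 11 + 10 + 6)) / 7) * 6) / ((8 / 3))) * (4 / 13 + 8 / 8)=46087 / 2002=23.02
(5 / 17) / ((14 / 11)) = 55 / 238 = 0.23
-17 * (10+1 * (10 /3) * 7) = -1700 /3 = -566.67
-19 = -19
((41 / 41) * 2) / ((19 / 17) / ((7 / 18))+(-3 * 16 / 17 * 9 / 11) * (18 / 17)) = 22253 / 4761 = 4.67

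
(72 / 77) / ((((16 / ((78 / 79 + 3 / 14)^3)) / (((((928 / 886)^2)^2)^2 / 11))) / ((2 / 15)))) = 21753987584039155924992 / 12219331294417920243001585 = 0.00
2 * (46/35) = 92/35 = 2.63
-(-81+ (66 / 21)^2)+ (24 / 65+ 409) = 1530366 / 3185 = 480.49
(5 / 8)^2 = 0.39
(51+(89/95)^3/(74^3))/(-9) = -17718875981969/3126860343000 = -5.67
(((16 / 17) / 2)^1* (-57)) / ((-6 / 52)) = 3952 / 17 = 232.47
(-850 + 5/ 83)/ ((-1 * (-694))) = -70545/ 57602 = -1.22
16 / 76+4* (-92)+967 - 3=11328 / 19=596.21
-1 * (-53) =53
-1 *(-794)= 794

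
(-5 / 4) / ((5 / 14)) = -3.50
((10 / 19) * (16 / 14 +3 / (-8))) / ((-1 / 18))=-1935 / 266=-7.27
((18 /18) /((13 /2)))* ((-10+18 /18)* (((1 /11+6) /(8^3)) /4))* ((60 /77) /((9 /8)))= -1005 /352352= -0.00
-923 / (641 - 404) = -3.89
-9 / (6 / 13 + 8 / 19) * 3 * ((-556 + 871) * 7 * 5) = -73525725 / 218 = -337273.97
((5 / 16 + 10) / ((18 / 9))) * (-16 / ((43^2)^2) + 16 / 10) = 112820103 / 13675204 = 8.25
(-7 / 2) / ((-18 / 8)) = 1.56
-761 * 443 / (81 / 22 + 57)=-7416706 / 1335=-5555.59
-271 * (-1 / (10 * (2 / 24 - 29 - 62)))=-1626 / 5455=-0.30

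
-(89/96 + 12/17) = -2665/1632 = -1.63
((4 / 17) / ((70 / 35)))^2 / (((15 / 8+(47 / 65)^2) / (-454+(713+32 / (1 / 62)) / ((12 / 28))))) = 789432800 / 23422583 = 33.70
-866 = -866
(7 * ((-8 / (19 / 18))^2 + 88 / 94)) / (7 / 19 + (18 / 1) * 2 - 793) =-1733333 / 3209442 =-0.54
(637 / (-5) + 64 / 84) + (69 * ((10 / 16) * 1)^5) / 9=-144400157 / 1146880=-125.91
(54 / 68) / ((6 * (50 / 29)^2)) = 7569 / 170000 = 0.04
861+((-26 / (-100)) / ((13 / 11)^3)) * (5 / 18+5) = 26216909 / 30420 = 861.83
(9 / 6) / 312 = 1 / 208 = 0.00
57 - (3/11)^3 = 75840/1331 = 56.98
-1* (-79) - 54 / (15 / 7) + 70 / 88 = 12011 / 220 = 54.60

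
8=8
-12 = -12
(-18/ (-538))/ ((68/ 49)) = 441/ 18292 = 0.02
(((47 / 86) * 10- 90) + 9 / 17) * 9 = -552672 / 731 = -756.05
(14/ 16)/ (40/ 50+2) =5/ 16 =0.31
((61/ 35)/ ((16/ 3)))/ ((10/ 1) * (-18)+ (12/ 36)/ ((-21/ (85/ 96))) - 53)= -9882/ 7046345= -0.00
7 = 7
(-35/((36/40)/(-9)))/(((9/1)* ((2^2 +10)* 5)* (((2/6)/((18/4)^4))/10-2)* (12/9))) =-164025/787288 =-0.21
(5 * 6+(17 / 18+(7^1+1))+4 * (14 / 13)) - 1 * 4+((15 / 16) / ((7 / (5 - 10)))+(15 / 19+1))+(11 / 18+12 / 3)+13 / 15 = 45.85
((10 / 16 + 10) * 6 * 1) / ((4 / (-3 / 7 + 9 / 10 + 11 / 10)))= 2805 / 112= 25.04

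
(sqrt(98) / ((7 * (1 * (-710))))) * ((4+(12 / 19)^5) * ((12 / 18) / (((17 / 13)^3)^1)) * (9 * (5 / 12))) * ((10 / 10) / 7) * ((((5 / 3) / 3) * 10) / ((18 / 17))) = -139416511975 * sqrt(2) / 28807611741027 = -0.01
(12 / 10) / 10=0.12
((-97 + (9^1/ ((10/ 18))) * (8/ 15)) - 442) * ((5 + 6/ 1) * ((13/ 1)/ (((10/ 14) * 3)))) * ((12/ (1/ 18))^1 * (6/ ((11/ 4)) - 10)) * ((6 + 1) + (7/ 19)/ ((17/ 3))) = 17048993715936/ 40375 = 422266098.23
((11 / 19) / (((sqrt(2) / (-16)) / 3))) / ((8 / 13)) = -429 * sqrt(2) / 19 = -31.93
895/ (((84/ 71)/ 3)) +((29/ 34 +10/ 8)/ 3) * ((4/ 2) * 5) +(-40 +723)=4226129/ 1428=2959.47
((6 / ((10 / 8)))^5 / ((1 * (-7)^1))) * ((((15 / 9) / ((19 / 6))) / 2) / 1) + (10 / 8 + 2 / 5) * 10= -13182123 / 166250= -79.29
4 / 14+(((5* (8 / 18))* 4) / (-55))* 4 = -250 / 693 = -0.36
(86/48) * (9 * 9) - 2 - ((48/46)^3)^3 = 141.66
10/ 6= 5/ 3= 1.67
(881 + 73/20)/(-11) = -80.42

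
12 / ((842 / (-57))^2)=9747 / 177241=0.05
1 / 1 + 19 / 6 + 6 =61 / 6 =10.17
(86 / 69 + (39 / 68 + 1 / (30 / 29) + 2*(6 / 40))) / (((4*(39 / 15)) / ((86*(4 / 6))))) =1037891 / 60996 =17.02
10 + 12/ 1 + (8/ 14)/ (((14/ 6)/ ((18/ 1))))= 1294/ 49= 26.41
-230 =-230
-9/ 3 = -3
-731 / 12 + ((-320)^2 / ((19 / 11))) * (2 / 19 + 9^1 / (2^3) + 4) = 310011.11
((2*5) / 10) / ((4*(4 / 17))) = 17 / 16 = 1.06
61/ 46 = 1.33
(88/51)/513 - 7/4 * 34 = -3113221/52326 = -59.50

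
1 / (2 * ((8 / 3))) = 3 / 16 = 0.19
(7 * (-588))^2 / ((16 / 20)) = 21176820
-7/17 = -0.41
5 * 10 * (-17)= -850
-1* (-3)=3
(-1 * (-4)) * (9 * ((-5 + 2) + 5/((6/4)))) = 12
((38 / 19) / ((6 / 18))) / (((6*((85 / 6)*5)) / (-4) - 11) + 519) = 24 / 1607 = 0.01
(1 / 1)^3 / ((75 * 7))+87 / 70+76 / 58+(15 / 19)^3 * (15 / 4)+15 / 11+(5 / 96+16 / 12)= 87600557509 / 12252917600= 7.15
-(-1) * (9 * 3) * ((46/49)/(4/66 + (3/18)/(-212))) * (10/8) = 804540/1519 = 529.65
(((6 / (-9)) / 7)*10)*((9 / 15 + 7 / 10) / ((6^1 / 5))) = -65 / 63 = -1.03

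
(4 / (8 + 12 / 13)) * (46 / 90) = 299 / 1305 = 0.23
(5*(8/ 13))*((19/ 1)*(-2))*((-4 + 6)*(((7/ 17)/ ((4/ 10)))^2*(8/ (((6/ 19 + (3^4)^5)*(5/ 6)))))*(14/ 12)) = -7924672/ 9955885236765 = -0.00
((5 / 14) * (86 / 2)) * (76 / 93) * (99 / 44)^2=110295 / 1736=63.53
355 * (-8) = -2840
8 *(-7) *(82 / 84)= -164 / 3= -54.67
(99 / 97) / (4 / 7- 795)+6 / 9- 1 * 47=-74981042 / 1618251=-46.33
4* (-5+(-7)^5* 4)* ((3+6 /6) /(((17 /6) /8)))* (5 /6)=-43029120 /17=-2531124.71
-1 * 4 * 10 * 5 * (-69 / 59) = 233.90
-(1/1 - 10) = 9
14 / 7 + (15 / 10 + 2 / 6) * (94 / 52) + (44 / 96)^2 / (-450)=17904827 / 3369600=5.31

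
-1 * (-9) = 9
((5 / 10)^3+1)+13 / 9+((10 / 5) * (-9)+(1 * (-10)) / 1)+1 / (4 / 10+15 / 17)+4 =-162067 / 7848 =-20.65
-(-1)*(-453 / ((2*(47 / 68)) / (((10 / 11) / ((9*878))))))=-25670 / 680889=-0.04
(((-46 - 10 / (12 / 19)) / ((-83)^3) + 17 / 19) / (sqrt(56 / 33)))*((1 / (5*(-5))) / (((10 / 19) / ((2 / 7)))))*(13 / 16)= -758281199*sqrt(462) / 1344843024000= -0.01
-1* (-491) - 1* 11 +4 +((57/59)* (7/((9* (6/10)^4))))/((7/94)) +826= 19897720/14337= 1387.86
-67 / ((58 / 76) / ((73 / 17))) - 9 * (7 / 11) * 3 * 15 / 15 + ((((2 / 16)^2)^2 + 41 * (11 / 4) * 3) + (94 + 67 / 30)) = 40.31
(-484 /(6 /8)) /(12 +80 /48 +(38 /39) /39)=-981552 /20825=-47.13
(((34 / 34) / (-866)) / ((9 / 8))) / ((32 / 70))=-35 / 15588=-0.00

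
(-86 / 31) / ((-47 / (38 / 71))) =3268 / 103447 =0.03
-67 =-67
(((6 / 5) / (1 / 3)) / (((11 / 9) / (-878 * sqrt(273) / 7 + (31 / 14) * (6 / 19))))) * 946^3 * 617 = 715424570044272 / 665 - 6754223360202912 * sqrt(273) / 35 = -3187440886302765.97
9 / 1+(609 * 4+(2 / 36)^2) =2445.00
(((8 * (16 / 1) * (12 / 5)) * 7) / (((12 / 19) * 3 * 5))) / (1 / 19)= 323456 / 75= 4312.75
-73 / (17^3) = -0.01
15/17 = 0.88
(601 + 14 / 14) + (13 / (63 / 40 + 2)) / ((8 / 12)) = 6682 / 11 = 607.45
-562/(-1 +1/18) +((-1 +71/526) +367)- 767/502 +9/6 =2157281151/2244442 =961.17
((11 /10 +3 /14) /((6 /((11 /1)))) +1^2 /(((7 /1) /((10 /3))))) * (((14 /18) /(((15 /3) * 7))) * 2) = 202 /1575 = 0.13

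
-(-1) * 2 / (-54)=-1 / 27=-0.04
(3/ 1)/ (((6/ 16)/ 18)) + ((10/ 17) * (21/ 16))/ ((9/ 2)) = 29411/ 204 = 144.17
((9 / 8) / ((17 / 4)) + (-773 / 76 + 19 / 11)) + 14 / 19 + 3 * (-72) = -3175561 / 14212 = -223.44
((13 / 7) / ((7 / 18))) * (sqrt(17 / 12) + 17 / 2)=39 * sqrt(51) / 49 + 1989 / 49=46.28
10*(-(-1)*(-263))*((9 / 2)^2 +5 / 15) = -324805 / 6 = -54134.17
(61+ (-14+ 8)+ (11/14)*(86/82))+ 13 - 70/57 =2211605/32718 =67.60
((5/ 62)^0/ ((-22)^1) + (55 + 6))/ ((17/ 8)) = 5364/ 187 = 28.68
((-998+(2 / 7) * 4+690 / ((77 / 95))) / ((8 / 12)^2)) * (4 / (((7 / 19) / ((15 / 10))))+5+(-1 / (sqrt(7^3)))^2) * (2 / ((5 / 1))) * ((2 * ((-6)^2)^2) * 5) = -954591277824 / 26411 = -36143700.65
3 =3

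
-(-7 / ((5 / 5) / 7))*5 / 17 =245 / 17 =14.41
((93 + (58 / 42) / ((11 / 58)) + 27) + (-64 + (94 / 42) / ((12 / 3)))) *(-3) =-8427 / 44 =-191.52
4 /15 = 0.27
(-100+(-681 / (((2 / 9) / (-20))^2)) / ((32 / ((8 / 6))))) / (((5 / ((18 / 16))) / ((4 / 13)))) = -63675 / 4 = -15918.75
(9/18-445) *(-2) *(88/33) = 7112/3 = 2370.67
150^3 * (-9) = -30375000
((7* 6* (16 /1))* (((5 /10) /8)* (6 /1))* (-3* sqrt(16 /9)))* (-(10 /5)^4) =16128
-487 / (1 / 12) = -5844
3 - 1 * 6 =-3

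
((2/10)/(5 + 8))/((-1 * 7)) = -1/455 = -0.00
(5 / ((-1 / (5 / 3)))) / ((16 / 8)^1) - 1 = -31 / 6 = -5.17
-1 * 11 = -11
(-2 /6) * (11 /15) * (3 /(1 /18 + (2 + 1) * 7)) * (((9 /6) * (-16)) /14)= 792 /13265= 0.06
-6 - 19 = -25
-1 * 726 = -726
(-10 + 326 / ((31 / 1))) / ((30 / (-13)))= -0.22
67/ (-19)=-67/ 19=-3.53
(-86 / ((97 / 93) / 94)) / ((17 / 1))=-751812 / 1649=-455.92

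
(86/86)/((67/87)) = 87/67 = 1.30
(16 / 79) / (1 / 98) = 1568 / 79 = 19.85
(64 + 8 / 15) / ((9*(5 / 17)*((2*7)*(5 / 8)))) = 65824 / 23625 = 2.79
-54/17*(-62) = 3348/17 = 196.94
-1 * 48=-48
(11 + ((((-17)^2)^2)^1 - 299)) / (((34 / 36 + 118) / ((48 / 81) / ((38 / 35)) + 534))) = 374055.73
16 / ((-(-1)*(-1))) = -16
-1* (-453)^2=-205209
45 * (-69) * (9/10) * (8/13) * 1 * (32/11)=-715392/143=-5002.74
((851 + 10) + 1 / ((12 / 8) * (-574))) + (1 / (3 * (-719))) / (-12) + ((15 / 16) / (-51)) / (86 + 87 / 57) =723297441655933 / 840068015472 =861.00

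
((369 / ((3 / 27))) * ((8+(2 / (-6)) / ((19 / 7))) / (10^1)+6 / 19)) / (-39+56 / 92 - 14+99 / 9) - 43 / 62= -29432527 / 329840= -89.23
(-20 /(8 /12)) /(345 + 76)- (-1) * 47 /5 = 19637 /2105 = 9.33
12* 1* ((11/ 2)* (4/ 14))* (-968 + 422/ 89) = -11316360/ 623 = -18164.30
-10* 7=-70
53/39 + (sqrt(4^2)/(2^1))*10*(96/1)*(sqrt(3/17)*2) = 53/39 + 3840*sqrt(51)/17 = 1614.48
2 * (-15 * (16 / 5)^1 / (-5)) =96 / 5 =19.20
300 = 300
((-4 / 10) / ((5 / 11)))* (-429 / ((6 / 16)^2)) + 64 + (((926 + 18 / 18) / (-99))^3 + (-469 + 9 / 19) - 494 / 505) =1458.10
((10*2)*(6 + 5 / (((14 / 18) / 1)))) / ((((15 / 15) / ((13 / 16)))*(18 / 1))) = 1885 / 168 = 11.22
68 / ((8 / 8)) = 68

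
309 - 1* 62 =247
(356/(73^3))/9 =356/3501153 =0.00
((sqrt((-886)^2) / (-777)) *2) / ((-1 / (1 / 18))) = 886 / 6993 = 0.13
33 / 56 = 0.59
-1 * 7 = -7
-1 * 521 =-521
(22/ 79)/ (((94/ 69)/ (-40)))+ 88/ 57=-6.63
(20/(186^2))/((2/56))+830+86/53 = 381220744/458397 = 831.64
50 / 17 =2.94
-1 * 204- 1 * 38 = -242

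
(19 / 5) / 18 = 19 / 90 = 0.21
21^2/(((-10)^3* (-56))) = 63/8000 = 0.01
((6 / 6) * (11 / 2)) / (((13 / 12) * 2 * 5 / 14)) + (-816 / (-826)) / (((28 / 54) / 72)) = 27113082 / 187915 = 144.28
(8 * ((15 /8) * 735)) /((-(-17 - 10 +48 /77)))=282975 /677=417.98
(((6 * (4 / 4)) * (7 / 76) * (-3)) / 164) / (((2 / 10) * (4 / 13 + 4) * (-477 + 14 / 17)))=1989 / 80716864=0.00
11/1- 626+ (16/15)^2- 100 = -160619/225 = -713.86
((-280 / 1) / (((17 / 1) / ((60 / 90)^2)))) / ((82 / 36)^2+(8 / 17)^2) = -137088 / 101309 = -1.35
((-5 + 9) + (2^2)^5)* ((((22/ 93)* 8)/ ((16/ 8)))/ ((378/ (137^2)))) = 848959408/ 17577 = 48299.45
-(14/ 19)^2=-196/ 361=-0.54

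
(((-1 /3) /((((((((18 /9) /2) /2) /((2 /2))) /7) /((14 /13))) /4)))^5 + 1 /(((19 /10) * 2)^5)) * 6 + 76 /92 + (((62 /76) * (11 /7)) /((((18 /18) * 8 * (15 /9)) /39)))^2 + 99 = -10579854441931529147374686871 /537122908016006457600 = -19697269.07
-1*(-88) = 88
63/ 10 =6.30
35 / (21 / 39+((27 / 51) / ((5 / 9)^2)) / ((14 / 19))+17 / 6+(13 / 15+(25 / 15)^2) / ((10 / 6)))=270725 / 61001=4.44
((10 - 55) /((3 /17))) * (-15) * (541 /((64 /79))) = 163476675 /64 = 2554323.05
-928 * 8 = -7424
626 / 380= 1.65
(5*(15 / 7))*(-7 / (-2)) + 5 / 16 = 605 / 16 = 37.81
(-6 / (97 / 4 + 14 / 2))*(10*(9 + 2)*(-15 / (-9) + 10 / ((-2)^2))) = -88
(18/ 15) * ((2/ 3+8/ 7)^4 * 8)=33362176/ 324135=102.93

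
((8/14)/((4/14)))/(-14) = -1/7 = -0.14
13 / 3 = 4.33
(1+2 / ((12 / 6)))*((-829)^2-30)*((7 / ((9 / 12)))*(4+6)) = 384838160 / 3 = 128279386.67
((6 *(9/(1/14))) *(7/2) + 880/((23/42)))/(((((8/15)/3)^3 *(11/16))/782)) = 75766154625/88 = 860979029.83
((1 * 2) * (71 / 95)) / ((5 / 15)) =426 / 95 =4.48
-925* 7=-6475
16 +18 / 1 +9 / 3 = 37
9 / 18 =1 / 2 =0.50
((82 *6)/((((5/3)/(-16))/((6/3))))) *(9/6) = -70848/5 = -14169.60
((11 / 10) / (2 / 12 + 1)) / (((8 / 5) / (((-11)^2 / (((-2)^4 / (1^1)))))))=3993 / 896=4.46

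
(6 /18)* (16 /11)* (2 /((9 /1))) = 32 /297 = 0.11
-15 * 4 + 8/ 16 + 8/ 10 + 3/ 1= -557/ 10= -55.70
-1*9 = -9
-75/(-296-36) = 75/332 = 0.23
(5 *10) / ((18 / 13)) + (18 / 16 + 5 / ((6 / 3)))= 2861 / 72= 39.74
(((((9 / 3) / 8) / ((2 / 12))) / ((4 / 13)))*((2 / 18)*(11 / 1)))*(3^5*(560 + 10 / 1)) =9903465 / 8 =1237933.12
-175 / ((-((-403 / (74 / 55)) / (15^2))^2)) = 1940557500 / 19651489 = 98.75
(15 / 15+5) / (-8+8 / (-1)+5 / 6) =-0.40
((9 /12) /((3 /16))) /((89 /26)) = 104 /89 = 1.17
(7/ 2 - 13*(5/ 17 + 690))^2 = 93019510081/ 1156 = 80466704.22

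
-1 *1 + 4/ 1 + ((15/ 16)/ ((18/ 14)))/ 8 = 1187/ 384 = 3.09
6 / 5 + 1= 11 / 5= 2.20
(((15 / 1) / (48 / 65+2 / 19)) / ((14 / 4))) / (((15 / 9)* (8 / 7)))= 11115 / 4168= 2.67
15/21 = 5/7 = 0.71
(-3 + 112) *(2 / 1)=218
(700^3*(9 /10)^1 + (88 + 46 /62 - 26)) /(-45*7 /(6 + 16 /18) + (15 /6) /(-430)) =-1645988734540 /243841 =-6750254.20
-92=-92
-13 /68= -0.19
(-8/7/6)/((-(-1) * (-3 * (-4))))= -1/63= -0.02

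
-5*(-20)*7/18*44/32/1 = 1925/36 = 53.47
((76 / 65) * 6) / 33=152 / 715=0.21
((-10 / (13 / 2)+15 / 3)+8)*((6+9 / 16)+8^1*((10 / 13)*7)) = 1538425 / 2704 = 568.94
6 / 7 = 0.86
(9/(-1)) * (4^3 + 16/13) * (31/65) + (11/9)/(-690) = -293849123/1049490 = -279.99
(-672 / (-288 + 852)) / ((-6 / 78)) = 728 / 47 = 15.49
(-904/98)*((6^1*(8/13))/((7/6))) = -130176/4459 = -29.19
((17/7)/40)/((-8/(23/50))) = -391/112000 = -0.00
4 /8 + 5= 11 /2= 5.50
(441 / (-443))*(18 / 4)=-3969 / 886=-4.48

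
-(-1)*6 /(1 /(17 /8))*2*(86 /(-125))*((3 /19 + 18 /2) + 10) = -798252 /2375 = -336.11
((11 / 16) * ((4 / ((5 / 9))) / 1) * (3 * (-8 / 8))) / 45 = -33 / 100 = -0.33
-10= -10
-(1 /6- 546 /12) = 136 /3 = 45.33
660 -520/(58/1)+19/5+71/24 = 2289119/3480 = 657.79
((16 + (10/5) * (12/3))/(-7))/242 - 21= -21.01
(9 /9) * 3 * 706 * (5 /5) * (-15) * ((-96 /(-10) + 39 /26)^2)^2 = -482290969257 /1000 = -482290969.26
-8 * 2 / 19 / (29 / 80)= -1280 / 551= -2.32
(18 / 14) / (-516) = -3 / 1204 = -0.00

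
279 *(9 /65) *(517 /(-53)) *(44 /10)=-28560114 /17225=-1658.06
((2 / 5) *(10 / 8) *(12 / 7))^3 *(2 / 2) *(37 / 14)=3996 / 2401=1.66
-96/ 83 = -1.16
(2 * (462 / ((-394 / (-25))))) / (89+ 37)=275 / 591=0.47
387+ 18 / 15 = 1941 / 5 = 388.20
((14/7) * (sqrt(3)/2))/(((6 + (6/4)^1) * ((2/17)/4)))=68 * sqrt(3)/15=7.85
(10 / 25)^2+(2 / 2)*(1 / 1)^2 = 29 / 25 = 1.16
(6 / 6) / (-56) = -1 / 56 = -0.02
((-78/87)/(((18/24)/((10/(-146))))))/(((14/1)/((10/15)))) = 520/133371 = 0.00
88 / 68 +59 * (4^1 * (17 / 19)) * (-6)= -408806 / 323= -1265.65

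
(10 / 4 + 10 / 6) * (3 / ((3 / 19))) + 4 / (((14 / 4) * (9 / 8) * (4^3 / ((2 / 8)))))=19951 / 252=79.17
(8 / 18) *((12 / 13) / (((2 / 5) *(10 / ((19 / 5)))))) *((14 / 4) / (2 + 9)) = 266 / 2145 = 0.12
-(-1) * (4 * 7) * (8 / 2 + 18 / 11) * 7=12152 / 11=1104.73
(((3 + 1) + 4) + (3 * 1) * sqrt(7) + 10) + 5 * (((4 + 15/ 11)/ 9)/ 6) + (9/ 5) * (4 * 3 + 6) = 58.83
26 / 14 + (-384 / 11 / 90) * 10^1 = -467 / 231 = -2.02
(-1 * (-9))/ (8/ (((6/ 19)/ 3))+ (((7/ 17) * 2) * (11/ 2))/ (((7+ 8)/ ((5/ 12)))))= 5508/ 46589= 0.12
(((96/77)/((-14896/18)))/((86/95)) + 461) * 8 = 598335272/162239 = 3687.99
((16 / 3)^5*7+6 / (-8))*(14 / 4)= 205515793 / 1944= 105718.00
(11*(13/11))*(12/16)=39/4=9.75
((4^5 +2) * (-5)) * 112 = -574560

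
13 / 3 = 4.33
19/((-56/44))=-209/14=-14.93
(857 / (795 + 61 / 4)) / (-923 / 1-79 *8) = -3428 / 5039755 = -0.00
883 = 883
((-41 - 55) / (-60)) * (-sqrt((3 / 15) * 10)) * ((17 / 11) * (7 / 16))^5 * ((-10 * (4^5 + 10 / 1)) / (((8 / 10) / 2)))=5607931100765 * sqrt(2) / 959512576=8265.46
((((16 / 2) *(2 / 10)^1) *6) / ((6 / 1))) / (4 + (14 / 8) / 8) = 0.38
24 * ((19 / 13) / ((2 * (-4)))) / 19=-3 / 13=-0.23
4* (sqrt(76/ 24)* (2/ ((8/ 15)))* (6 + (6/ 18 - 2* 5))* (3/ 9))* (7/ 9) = -385* sqrt(114)/ 162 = -25.37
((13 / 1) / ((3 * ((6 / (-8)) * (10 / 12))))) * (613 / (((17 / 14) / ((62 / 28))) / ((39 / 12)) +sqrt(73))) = 1747059808 / 177768495-10353898568 * sqrt(73) / 177768495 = -487.81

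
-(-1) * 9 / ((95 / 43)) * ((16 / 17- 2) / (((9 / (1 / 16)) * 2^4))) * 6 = -1161 / 103360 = -0.01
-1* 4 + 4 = 0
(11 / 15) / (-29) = -11 / 435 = -0.03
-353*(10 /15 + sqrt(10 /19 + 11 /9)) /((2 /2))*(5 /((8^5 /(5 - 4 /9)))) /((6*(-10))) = 14473 /5308416 + 14473*sqrt(5681) /201719808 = 0.01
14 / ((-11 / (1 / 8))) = -7 / 44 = -0.16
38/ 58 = 19/ 29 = 0.66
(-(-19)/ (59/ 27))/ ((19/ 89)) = 2403/ 59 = 40.73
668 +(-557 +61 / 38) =4279 / 38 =112.61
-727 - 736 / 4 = -911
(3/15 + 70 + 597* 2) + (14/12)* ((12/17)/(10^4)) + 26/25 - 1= 107460407/85000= 1264.24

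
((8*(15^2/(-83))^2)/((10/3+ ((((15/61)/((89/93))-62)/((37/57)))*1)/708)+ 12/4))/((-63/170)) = -1087968342600000/42513780703303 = -25.59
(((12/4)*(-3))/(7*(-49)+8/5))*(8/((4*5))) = 0.01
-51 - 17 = -68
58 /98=29 /49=0.59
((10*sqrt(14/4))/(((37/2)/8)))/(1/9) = 72.81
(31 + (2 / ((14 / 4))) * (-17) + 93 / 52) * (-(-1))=8399 / 364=23.07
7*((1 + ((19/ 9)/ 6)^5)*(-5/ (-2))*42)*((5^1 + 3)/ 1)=113102075135/ 19131876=5911.71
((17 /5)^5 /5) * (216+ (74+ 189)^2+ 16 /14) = 689628804471 /109375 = 6305177.64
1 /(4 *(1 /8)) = 2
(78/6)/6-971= -5813/6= -968.83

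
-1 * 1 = -1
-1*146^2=-21316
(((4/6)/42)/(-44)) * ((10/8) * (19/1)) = -0.01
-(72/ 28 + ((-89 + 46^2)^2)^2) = -118171577968105/ 7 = -16881653995443.57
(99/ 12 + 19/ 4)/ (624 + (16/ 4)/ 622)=4043/ 194066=0.02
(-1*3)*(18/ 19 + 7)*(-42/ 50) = 9513/ 475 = 20.03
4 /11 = 0.36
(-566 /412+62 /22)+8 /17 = 73769 /38522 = 1.91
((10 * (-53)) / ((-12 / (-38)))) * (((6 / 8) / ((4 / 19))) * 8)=-95665 / 2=-47832.50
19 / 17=1.12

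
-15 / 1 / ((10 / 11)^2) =-363 / 20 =-18.15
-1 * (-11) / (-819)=-11 / 819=-0.01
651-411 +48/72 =722/3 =240.67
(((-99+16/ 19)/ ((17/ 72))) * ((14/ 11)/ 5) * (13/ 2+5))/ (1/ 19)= -23122.01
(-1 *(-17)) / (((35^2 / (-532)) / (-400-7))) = 525844 / 175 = 3004.82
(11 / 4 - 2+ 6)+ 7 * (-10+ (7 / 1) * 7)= 1119 / 4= 279.75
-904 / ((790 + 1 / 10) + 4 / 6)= -27120 / 23723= -1.14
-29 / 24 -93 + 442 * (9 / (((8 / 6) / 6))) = 17806.79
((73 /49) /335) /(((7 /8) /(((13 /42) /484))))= 0.00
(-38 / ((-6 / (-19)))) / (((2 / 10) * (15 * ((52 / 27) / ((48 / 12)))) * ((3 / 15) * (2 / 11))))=-59565 / 26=-2290.96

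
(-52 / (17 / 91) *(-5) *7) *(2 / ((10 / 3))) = 99372 / 17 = 5845.41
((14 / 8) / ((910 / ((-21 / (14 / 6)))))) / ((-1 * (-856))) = -9 / 445120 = -0.00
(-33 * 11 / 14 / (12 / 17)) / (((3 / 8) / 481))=-989417 / 21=-47115.10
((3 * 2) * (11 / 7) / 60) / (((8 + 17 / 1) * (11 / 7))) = 1 / 250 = 0.00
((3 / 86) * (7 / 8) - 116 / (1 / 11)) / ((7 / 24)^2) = -31603212 / 2107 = -14999.15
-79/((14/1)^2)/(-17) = 79/3332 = 0.02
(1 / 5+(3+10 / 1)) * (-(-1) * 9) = 594 / 5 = 118.80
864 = 864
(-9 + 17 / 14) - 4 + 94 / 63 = -1297 / 126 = -10.29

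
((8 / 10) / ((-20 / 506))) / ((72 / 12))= -253 / 75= -3.37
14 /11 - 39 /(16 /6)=-1175 /88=-13.35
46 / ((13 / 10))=35.38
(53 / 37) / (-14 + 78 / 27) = -0.13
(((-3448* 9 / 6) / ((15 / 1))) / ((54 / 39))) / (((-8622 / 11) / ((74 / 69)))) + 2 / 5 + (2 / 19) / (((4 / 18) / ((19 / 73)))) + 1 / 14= 12796981633 / 13680139410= 0.94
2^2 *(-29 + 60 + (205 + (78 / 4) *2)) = 1100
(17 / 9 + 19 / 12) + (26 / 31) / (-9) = 419 / 124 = 3.38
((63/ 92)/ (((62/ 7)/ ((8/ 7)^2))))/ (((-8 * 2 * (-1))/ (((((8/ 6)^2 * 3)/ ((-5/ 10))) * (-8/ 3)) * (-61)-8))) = -7844/ 713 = -11.00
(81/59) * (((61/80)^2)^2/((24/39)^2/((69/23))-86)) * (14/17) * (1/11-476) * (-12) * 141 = -1762777129670141949/491883268096000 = -3583.73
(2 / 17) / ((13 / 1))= 2 / 221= 0.01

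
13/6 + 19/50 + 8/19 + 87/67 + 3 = 693743/95475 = 7.27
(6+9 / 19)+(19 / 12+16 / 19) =2029 / 228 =8.90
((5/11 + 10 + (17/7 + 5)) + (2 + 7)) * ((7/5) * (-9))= -3726/11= -338.73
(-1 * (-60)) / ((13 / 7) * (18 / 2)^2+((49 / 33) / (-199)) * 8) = 2758140 / 6912307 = 0.40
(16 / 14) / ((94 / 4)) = 0.05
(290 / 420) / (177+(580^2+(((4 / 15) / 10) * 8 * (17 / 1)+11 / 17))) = 12325 / 6007975736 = 0.00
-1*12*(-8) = 96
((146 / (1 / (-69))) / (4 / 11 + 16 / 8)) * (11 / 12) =-203159 / 52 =-3906.90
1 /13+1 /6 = 19 /78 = 0.24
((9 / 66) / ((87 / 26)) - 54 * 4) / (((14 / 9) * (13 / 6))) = -1860057 / 29029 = -64.08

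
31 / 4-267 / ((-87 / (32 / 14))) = 11989 / 812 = 14.76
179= 179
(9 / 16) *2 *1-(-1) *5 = 49 / 8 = 6.12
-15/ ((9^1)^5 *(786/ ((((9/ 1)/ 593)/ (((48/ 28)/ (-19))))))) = 665/ 12232275912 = 0.00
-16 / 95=-0.17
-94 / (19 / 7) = -658 / 19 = -34.63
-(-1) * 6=6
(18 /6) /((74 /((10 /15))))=1 /37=0.03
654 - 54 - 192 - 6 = 402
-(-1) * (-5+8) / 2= 3 / 2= 1.50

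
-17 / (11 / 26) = -442 / 11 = -40.18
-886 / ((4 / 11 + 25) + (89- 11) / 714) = -579887 / 16672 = -34.78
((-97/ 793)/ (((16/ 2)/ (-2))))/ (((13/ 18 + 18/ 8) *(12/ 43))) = 12513/ 339404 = 0.04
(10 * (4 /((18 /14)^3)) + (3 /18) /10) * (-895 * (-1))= 49161097 /2916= 16859.09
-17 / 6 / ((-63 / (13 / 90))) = 221 / 34020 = 0.01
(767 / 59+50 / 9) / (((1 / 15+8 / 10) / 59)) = 49265 / 39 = 1263.21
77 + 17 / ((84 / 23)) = 6859 / 84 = 81.65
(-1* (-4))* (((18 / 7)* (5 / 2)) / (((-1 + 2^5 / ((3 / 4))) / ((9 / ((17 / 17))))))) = 972 / 175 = 5.55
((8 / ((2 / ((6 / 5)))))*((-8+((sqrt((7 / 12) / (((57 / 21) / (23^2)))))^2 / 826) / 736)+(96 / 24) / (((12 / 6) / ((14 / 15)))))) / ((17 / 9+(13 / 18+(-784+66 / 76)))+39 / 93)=7365875373 / 195186915200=0.04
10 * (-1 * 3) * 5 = -150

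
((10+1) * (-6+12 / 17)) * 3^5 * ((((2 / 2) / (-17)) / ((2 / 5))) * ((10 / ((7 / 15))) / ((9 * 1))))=10023750 / 2023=4954.89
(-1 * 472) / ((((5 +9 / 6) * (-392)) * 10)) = 59 / 3185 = 0.02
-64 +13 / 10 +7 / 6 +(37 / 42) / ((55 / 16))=-14155 / 231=-61.28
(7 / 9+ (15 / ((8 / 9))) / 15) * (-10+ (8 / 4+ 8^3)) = 959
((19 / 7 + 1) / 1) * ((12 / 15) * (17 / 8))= 221 / 35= 6.31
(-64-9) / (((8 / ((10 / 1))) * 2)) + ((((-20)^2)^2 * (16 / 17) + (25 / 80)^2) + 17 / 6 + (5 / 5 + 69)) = 1966436507 / 13056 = 150615.54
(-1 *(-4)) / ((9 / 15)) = 20 / 3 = 6.67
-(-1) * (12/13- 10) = -9.08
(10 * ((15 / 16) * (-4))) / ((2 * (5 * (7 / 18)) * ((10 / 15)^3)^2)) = -98415 / 896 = -109.84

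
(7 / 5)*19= 133 / 5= 26.60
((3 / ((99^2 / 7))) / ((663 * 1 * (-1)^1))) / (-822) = 7 / 1780469262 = 0.00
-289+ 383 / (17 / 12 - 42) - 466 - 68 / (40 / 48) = -846.04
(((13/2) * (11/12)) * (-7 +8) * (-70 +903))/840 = 17017/2880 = 5.91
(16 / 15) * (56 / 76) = 224 / 285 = 0.79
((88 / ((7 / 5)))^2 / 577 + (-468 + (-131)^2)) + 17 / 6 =2833409375 / 169638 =16702.68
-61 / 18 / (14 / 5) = -305 / 252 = -1.21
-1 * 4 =-4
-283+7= -276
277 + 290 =567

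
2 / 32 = 1 / 16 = 0.06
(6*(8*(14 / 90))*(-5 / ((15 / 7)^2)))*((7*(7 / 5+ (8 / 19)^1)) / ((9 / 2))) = -13291936 / 577125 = -23.03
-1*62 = -62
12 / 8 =3 / 2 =1.50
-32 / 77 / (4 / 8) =-0.83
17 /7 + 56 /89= 1905 /623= 3.06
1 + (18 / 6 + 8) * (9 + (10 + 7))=287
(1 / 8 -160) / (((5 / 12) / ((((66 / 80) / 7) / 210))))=-42207 / 196000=-0.22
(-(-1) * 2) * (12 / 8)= 3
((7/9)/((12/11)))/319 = 7/3132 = 0.00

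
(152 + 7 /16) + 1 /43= 104893 /688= 152.46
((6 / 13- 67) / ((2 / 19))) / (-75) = 3287 / 390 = 8.43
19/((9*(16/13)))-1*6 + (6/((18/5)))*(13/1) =2503/144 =17.38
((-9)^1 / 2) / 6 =-3 / 4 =-0.75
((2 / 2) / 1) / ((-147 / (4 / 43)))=-4 / 6321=-0.00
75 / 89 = 0.84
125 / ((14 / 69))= 8625 / 14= 616.07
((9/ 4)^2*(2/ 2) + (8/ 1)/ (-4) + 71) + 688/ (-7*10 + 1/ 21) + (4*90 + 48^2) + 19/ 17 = 1090558877/ 399568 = 2729.34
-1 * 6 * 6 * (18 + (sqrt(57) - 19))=36 - 36 * sqrt(57)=-235.79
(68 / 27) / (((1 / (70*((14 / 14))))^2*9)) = 333200 / 243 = 1371.19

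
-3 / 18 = -1 / 6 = -0.17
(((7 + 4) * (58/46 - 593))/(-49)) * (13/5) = 389246/1127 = 345.38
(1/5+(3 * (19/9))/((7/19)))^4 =11117396444176/121550625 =91463.10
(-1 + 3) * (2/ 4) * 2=2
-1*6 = -6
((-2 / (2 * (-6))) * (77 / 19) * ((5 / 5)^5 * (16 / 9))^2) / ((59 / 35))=344960 / 272403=1.27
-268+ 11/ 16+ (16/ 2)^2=-3253/ 16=-203.31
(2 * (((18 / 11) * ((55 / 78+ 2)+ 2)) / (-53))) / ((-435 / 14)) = 10276 / 1098955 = 0.01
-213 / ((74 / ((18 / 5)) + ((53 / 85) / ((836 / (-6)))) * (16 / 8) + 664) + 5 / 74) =-2520107370 / 8100005741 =-0.31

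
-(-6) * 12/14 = 36/7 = 5.14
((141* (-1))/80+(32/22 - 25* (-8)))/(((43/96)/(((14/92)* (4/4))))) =3690309/54395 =67.84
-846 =-846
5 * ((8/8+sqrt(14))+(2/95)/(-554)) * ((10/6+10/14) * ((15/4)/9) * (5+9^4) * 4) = 6170633000/47367+1172500 * sqrt(14)/9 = 617727.64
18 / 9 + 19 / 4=27 / 4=6.75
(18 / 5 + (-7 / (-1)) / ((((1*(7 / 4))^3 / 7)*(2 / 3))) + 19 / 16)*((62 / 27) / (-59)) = -321191 / 446040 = -0.72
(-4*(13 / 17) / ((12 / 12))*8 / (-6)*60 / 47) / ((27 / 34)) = 8320 / 1269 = 6.56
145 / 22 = 6.59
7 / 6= 1.17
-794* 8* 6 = -38112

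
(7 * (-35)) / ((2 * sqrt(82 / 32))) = -490 * sqrt(41) / 41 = -76.53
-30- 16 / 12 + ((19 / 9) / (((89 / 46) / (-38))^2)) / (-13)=-87092962 / 926757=-93.98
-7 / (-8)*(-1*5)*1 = -35 / 8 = -4.38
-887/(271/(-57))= 50559/271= 186.56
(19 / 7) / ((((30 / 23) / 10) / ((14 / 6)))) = 437 / 9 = 48.56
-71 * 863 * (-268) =16421164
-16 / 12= -4 / 3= -1.33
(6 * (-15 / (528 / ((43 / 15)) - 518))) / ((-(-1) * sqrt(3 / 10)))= 645 * sqrt(30) / 7177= 0.49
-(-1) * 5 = 5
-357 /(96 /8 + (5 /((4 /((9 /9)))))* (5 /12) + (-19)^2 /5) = -85680 /20333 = -4.21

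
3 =3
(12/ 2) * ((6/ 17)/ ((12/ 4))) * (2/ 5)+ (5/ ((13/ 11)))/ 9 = 7483/ 9945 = 0.75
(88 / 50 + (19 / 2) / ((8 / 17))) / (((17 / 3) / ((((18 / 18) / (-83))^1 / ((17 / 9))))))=-237033 / 9594800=-0.02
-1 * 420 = -420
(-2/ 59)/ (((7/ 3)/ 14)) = -12/ 59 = -0.20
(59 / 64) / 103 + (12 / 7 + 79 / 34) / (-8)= -0.50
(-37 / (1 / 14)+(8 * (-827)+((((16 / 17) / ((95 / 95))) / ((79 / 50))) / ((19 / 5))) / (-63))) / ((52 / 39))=-5734207757 / 1071714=-5350.50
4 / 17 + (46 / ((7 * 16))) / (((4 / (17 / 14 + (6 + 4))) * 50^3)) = 1568061387 / 6664000000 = 0.24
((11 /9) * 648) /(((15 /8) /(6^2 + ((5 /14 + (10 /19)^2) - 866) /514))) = 47068906896 /3247195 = 14495.25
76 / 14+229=1641 / 7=234.43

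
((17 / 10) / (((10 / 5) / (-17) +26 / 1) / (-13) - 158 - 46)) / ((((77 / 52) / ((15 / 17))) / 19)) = -8619 / 92246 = -0.09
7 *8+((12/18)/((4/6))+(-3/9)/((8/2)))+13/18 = 2075/36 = 57.64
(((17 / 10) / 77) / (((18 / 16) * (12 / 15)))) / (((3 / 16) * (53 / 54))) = 544 / 4081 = 0.13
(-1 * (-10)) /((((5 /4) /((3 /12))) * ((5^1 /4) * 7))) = 0.23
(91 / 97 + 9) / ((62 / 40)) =6.41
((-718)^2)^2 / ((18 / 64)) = 8504479826432 / 9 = 944942202936.89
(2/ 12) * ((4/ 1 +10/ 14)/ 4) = 11/ 56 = 0.20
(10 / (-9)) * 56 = -560 / 9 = -62.22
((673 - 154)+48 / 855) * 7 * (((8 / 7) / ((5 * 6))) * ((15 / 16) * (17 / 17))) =147931 / 1140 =129.76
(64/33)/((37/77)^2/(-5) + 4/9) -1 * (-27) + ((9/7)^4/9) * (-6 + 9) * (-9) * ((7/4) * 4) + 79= 1949350745/36446837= 53.48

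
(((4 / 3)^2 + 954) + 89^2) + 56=80395 / 9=8932.78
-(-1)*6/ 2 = 3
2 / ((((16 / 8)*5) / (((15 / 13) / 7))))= 3 / 91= 0.03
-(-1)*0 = 0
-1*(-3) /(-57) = -1 /19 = -0.05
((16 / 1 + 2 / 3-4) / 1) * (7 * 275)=73150 / 3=24383.33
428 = 428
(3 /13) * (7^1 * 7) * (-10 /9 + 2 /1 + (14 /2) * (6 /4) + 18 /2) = 17983 /78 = 230.55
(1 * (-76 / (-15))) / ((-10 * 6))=-19 / 225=-0.08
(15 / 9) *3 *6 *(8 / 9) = 80 / 3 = 26.67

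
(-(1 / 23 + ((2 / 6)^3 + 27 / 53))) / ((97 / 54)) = -38834 / 118243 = -0.33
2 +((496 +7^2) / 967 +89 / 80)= 284383 / 77360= 3.68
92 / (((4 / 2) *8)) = 23 / 4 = 5.75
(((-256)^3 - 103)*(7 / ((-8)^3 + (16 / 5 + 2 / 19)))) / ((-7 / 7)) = -11156917135 / 48326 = -230867.80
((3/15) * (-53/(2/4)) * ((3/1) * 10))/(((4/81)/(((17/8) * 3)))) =-656829/8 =-82103.62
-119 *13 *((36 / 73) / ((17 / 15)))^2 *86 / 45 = -50712480 / 90593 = -559.78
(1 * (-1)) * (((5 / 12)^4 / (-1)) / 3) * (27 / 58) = 625 / 133632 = 0.00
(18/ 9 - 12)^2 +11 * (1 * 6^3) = 2476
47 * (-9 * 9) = -3807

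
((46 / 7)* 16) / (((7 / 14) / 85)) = 125120 / 7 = 17874.29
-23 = -23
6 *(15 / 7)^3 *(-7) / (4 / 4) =-413.27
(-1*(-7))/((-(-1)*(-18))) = -7/18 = -0.39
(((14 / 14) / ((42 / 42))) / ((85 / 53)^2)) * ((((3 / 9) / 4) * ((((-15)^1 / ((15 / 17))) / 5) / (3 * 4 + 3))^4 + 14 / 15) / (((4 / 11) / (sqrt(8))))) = 10952413840379 * sqrt(2) / 5486484375000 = 2.82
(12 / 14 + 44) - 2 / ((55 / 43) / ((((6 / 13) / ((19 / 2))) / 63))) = 12796726 / 285285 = 44.86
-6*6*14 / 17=-504 / 17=-29.65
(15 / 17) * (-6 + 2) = -60 / 17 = -3.53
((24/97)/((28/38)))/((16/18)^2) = 4617/10864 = 0.42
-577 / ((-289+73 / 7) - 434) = 4039 / 4988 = 0.81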